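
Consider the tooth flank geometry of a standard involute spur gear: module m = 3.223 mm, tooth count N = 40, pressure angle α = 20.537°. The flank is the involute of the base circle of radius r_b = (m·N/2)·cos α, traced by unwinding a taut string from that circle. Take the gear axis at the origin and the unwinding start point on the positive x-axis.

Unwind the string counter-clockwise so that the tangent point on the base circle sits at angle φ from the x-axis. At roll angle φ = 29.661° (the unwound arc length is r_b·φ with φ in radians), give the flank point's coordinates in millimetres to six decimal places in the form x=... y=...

pitch radius r_p = m·N/2 = 3.223·40/2 = 64.460000
base radius r_b = r_p·cos α = 64.460000·cos 20.537° = 60.363299
roll angle φ = 29.661° = 0.51768211 rad
x = r_b·(cos φ + φ·sin φ) = 60.363299·(0.86896856 + 0.51768211·0.49486729) = 67.917917
y = r_b·(sin φ − φ·cos φ) = 60.363299·(0.49486729 − 0.51768211·0.86896856) = 2.717424

x=67.917917 y=2.717424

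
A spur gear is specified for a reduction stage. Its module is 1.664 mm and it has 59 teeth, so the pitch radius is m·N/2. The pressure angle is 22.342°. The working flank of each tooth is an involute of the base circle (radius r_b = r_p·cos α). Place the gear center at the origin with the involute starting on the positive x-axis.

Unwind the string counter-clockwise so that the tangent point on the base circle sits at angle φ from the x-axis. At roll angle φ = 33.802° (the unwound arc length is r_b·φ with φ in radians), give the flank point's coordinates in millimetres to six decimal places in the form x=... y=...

pitch radius r_p = m·N/2 = 1.664·59/2 = 49.088000
base radius r_b = r_p·cos α = 49.088000·cos 22.342° = 45.403028
roll angle φ = 33.802° = 0.58995619 rad
x = r_b·(cos φ + φ·sin φ) = 45.403028·(0.83096505 + 0.58995619·0.55632462) = 52.629929
y = r_b·(sin φ − φ·cos φ) = 45.403028·(0.55632462 − 0.58995619·0.83096505) = 3.000761

x=52.629929 y=3.000761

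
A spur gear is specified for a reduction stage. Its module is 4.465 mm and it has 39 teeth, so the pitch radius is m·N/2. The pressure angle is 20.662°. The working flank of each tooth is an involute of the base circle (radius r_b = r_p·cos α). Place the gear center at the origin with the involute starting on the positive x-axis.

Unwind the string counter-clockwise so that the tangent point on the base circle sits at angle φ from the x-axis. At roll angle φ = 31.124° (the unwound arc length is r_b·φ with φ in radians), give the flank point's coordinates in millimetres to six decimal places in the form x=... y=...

x=92.614708 y=4.225809

pitch radius r_p = m·N/2 = 4.465·39/2 = 87.067500
base radius r_b = r_p·cos α = 87.067500·cos 20.662° = 81.467167
roll angle φ = 31.124° = 0.54321628 rad
x = r_b·(cos φ + φ·sin φ) = 81.467167·(0.85605064 + 0.54321628·0.51689196) = 92.614708
y = r_b·(sin φ − φ·cos φ) = 81.467167·(0.51689196 − 0.54321628·0.85605064) = 4.225809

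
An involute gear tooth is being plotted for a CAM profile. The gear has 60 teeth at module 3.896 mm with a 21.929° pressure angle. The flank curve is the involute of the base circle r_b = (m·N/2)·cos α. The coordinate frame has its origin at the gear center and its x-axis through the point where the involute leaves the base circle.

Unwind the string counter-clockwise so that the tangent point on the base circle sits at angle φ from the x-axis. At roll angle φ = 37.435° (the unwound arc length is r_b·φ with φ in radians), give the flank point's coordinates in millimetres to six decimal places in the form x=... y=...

x=129.153758 y=9.656363

pitch radius r_p = m·N/2 = 3.896·60/2 = 116.880000
base radius r_b = r_p·cos α = 116.880000·cos 21.929° = 108.423422
roll angle φ = 37.435° = 0.65336401 rad
x = r_b·(cos φ + φ·sin φ) = 108.423422·(0.79404345 + 0.65336401·0.60786101) = 129.153758
y = r_b·(sin φ − φ·cos φ) = 108.423422·(0.60786101 − 0.65336401·0.79404345) = 9.656363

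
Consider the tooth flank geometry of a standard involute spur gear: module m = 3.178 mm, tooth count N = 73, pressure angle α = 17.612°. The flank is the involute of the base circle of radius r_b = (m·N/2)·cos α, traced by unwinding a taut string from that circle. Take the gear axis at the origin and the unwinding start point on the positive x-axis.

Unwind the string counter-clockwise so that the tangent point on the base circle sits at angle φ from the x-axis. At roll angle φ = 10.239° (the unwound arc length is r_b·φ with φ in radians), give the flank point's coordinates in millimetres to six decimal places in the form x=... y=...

pitch radius r_p = m·N/2 = 3.178·73/2 = 115.997000
base radius r_b = r_p·cos α = 115.997000·cos 17.612° = 110.559910
roll angle φ = 10.239° = 0.17870426 rad
x = r_b·(cos φ + φ·sin φ) = 110.559910·(0.98407484 + 0.17870426·0.17775462) = 112.311217
y = r_b·(sin φ − φ·cos φ) = 110.559910·(0.17775462 − 0.17870426·0.98407484) = 0.209649

x=112.311217 y=0.209649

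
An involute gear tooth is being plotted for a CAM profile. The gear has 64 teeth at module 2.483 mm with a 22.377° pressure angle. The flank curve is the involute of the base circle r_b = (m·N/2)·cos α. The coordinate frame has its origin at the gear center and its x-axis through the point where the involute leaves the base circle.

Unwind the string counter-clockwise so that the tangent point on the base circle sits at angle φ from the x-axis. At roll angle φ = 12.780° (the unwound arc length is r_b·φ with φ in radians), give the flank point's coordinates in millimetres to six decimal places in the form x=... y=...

x=75.277943 y=0.270438

pitch radius r_p = m·N/2 = 2.483·64/2 = 79.456000
base radius r_b = r_p·cos α = 79.456000·cos 22.377° = 73.472878
roll angle φ = 12.780° = 0.22305308 rad
x = r_b·(cos φ + φ·sin φ) = 73.472878·(0.97522663 + 0.22305308·0.22120809) = 75.277943
y = r_b·(sin φ − φ·cos φ) = 73.472878·(0.22120809 − 0.22305308·0.97522663) = 0.270438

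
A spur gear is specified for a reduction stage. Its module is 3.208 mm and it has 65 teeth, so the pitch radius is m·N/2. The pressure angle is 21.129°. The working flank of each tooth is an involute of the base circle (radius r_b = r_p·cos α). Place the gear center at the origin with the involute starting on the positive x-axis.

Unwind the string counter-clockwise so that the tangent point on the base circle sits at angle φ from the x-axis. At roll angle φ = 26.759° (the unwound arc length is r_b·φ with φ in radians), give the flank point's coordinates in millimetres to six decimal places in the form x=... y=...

x=107.285484 y=3.230806

pitch radius r_p = m·N/2 = 3.208·65/2 = 104.260000
base radius r_b = r_p·cos α = 104.260000·cos 21.129° = 97.250726
roll angle φ = 26.759° = 0.46703265 rad
x = r_b·(cos φ + φ·sin φ) = 97.250726·(0.89290823 + 0.46703265·0.45023870) = 107.285484
y = r_b·(sin φ − φ·cos φ) = 97.250726·(0.45023870 − 0.46703265·0.89290823) = 3.230806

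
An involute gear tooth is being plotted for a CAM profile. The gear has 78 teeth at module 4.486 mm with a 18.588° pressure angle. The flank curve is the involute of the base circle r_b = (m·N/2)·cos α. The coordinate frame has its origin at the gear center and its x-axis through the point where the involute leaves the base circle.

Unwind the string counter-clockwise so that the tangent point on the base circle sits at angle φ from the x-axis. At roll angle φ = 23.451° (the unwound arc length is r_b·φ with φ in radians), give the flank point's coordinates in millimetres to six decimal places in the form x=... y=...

pitch radius r_p = m·N/2 = 4.486·78/2 = 174.954000
base radius r_b = r_p·cos α = 174.954000·cos 18.588° = 165.827558
roll angle φ = 23.451° = 0.40929716 rad
x = r_b·(cos φ + φ·sin φ) = 165.827558·(0.91740075 + 0.40929716·0.39796464) = 179.141281
y = r_b·(sin φ − φ·cos φ) = 165.827558·(0.39796464 − 0.40929716·0.91740075) = 3.726994

x=179.141281 y=3.726994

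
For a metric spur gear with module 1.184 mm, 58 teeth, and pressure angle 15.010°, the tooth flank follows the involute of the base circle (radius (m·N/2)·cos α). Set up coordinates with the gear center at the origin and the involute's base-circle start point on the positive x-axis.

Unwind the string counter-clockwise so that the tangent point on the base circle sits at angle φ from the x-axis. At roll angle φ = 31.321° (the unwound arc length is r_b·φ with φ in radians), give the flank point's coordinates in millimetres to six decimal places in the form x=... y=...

x=37.755670 y=1.752495

pitch radius r_p = m·N/2 = 1.184·58/2 = 34.336000
base radius r_b = r_p·cos α = 34.336000·cos 15.010° = 33.164478
roll angle φ = 31.321° = 0.54665458 rad
x = r_b·(cos φ + φ·sin φ) = 33.164478·(0.85426836 + 0.54665458·0.51983225) = 37.755670
y = r_b·(sin φ − φ·cos φ) = 33.164478·(0.51983225 − 0.54665458·0.85426836) = 1.752495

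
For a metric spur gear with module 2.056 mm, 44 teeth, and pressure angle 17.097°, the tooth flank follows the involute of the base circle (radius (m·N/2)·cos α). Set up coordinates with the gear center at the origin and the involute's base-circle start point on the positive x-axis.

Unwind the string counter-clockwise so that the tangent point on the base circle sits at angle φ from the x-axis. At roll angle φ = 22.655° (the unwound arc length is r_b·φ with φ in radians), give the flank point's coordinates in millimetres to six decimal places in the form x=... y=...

x=46.481805 y=0.877030

pitch radius r_p = m·N/2 = 2.056·44/2 = 45.232000
base radius r_b = r_p·cos α = 45.232000·cos 17.097° = 43.233126
roll angle φ = 22.655° = 0.39540434 rad
x = r_b·(cos φ + φ·sin φ) = 43.233126·(0.92284089 + 0.39540434·0.38518136) = 46.481805
y = r_b·(sin φ − φ·cos φ) = 43.233126·(0.38518136 − 0.39540434·0.92284089) = 0.877030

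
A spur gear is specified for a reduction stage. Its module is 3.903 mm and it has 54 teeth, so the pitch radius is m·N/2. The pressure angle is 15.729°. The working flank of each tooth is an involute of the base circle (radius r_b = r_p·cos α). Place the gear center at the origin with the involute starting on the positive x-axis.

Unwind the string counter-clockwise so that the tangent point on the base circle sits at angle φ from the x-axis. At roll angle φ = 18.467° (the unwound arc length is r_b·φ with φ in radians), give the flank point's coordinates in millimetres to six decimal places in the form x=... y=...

pitch radius r_p = m·N/2 = 3.903·54/2 = 105.381000
base radius r_b = r_p·cos α = 105.381000·cos 15.729° = 101.434973
roll angle φ = 18.467° = 0.32230995 rad
x = r_b·(cos φ + φ·sin φ) = 101.434973·(0.94850625 + 0.32230995·0.31675841) = 106.567647
y = r_b·(sin φ − φ·cos φ) = 101.434973·(0.31675841 − 0.32230995·0.94850625) = 1.120390

x=106.567647 y=1.120390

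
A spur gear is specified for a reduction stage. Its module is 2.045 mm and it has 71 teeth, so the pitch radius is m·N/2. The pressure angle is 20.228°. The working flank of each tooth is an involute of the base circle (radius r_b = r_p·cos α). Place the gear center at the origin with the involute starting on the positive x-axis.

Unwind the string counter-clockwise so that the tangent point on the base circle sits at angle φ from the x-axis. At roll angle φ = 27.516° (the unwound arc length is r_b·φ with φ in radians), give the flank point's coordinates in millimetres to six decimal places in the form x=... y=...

pitch radius r_p = m·N/2 = 2.045·71/2 = 72.597500
base radius r_b = r_p·cos α = 72.597500·cos 20.228° = 68.119989
roll angle φ = 27.516° = 0.48024480 rad
x = r_b·(cos φ + φ·sin φ) = 68.119989·(0.88688185 + 0.48024480·0.46199630) = 75.528253
y = r_b·(sin φ − φ·cos φ) = 68.119989·(0.46199630 − 0.48024480·0.88688185) = 2.457490

x=75.528253 y=2.457490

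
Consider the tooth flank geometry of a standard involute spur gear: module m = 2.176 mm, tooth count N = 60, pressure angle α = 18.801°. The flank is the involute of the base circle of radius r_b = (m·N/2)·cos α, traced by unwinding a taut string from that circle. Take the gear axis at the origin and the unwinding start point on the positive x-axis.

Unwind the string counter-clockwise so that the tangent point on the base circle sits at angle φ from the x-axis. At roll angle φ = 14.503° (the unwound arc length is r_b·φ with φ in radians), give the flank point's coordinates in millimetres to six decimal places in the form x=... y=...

pitch radius r_p = m·N/2 = 2.176·60/2 = 65.280000
base radius r_b = r_p·cos α = 65.280000·cos 18.801° = 61.796897
roll angle φ = 14.503° = 0.25312510 rad
x = r_b·(cos φ + φ·sin φ) = 61.796897·(0.96813453 + 0.25312510·0.25043070) = 63.745033
y = r_b·(sin φ − φ·cos φ) = 61.796897·(0.25043070 − 0.25312510·0.96813453) = 0.331945

x=63.745033 y=0.331945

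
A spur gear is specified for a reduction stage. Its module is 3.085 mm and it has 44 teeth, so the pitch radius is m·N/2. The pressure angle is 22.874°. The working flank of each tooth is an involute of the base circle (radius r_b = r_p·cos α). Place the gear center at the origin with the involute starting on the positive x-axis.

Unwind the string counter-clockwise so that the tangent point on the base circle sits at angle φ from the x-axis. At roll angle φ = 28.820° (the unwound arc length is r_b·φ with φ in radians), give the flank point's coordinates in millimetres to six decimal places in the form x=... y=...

x=69.950244 y=2.586263

pitch radius r_p = m·N/2 = 3.085·44/2 = 67.870000
base radius r_b = r_p·cos α = 67.870000·cos 22.874° = 62.532831
roll angle φ = 28.820° = 0.50300389 rad
x = r_b·(cos φ + φ·sin φ) = 62.532831·(0.87613846 + 0.50300389·0.48205953) = 69.950244
y = r_b·(sin φ − φ·cos φ) = 62.532831·(0.48205953 − 0.50300389·0.87613846) = 2.586263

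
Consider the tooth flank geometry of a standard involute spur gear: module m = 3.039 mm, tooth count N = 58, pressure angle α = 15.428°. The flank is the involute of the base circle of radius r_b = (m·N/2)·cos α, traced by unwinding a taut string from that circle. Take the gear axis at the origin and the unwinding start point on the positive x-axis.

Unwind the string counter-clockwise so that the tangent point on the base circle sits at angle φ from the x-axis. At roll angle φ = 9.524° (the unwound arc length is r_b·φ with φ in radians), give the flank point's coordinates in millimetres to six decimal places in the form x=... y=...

x=86.120840 y=0.129706

pitch radius r_p = m·N/2 = 3.039·58/2 = 88.131000
base radius r_b = r_p·cos α = 88.131000·cos 15.428° = 84.955245
roll angle φ = 9.524° = 0.16622516 rad
x = r_b·(cos φ + φ·sin φ) = 84.955245·(0.98621638 + 0.16622516·0.16546073) = 86.120840
y = r_b·(sin φ − φ·cos φ) = 84.955245·(0.16546073 − 0.16622516·0.98621638) = 0.129706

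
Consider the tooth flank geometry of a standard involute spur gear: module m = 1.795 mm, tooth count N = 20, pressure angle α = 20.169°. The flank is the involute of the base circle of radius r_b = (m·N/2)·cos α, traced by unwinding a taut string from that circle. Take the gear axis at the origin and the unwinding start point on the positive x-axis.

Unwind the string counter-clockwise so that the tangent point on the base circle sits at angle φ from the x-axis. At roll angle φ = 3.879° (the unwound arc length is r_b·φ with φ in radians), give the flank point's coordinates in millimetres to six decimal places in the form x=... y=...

x=16.887871 y=0.001742

pitch radius r_p = m·N/2 = 1.795·20/2 = 17.950000
base radius r_b = r_p·cos α = 17.950000·cos 20.169° = 16.849301
roll angle φ = 3.879° = 0.06770132 rad
x = r_b·(cos φ + φ·sin φ) = 16.849301·(0.99770914 + 0.06770132·0.06764962) = 16.887871
y = r_b·(sin φ − φ·cos φ) = 16.849301·(0.06764962 − 0.06770132·0.99770914) = 0.001742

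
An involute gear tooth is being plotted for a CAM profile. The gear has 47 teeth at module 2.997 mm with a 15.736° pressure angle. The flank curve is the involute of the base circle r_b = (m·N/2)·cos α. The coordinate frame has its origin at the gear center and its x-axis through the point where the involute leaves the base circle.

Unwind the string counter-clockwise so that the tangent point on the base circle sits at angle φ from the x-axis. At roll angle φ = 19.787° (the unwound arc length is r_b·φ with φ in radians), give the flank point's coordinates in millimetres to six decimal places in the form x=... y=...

pitch radius r_p = m·N/2 = 2.997·47/2 = 70.429500
base radius r_b = r_p·cos α = 70.429500·cos 15.736° = 67.789910
roll angle φ = 19.787° = 0.34534830 rad
x = r_b·(cos φ + φ·sin φ) = 67.789910·(0.94095760 + 0.34534830·0.33852443) = 71.712671
y = r_b·(sin φ − φ·cos φ) = 67.789910·(0.33852443 − 0.34534830·0.94095760) = 0.919660

x=71.712671 y=0.919660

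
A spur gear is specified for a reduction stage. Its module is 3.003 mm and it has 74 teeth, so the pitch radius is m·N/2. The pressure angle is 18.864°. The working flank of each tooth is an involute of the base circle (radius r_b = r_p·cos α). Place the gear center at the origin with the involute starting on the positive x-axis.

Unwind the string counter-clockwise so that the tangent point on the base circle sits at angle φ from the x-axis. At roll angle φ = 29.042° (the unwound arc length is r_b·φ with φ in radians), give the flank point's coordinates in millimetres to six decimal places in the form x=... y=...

pitch radius r_p = m·N/2 = 3.003·74/2 = 111.111000
base radius r_b = r_p·cos α = 111.111000·cos 18.864° = 105.143083
roll angle φ = 29.042° = 0.50687852 rad
x = r_b·(cos φ + φ·sin φ) = 105.143083·(0.87426409 + 0.50687852·0.48545062) = 117.794801
y = r_b·(sin φ − φ·cos φ) = 105.143083·(0.48545062 − 0.50687852·0.87426409) = 4.448071

x=117.794801 y=4.448071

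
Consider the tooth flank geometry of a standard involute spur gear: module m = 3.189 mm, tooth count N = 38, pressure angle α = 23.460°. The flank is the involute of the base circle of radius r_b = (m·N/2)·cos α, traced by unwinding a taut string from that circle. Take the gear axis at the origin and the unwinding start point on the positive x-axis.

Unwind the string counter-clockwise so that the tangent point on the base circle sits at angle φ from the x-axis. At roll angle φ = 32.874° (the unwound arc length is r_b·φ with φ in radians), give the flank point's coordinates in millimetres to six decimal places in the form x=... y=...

x=63.992017 y=3.385644

pitch radius r_p = m·N/2 = 3.189·38/2 = 60.591000
base radius r_b = r_p·cos α = 60.591000·cos 23.460° = 55.582441
roll angle φ = 32.874° = 0.57375954 rad
x = r_b·(cos φ + φ·sin φ) = 55.582441·(0.83986626 + 0.57375954·0.54279339) = 63.992017
y = r_b·(sin φ − φ·cos φ) = 55.582441·(0.54279339 − 0.57375954·0.83986626) = 3.385644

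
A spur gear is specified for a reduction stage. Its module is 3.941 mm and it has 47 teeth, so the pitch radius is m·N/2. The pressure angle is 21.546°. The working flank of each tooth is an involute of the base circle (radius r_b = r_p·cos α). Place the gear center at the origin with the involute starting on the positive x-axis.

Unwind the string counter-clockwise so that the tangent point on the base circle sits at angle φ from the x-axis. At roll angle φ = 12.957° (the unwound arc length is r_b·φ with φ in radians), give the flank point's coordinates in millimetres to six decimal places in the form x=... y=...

x=88.316532 y=0.330382

pitch radius r_p = m·N/2 = 3.941·47/2 = 92.613500
base radius r_b = r_p·cos α = 92.613500·cos 21.546° = 86.141949
roll angle φ = 12.957° = 0.22614231 rad
x = r_b·(cos φ + φ·sin φ) = 86.141949·(0.97453861 + 0.22614231·0.22421973) = 88.316532
y = r_b·(sin φ − φ·cos φ) = 86.141949·(0.22421973 − 0.22614231·0.97453861) = 0.330382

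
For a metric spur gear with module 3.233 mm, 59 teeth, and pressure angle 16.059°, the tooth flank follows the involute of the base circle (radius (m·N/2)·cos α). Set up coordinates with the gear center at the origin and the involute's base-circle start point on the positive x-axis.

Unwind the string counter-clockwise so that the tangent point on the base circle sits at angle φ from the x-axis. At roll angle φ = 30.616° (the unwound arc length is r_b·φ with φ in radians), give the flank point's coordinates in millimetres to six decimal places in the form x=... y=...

pitch radius r_p = m·N/2 = 3.233·59/2 = 95.373500
base radius r_b = r_p·cos α = 95.373500·cos 16.059° = 91.651773
roll angle φ = 30.616° = 0.53435000 rad
x = r_b·(cos φ + φ·sin φ) = 91.651773·(0.86059984 + 0.53435000·0.50928176) = 103.817130
y = r_b·(sin φ − φ·cos φ) = 91.651773·(0.50928176 − 0.53435000·0.86059984) = 4.529452

x=103.817130 y=4.529452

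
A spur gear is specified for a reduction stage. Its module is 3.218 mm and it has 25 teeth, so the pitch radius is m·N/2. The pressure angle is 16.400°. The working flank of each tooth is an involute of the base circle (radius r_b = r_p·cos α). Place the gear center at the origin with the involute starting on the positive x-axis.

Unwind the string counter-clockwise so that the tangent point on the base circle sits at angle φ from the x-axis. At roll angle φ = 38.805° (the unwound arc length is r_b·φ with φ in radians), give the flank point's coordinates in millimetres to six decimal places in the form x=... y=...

pitch radius r_p = m·N/2 = 3.218·25/2 = 40.225000
base radius r_b = r_p·cos α = 40.225000·cos 16.400° = 38.588405
roll angle φ = 38.805° = 0.67727502 rad
x = r_b·(cos φ + φ·sin φ) = 38.588405·(0.77928328 + 0.67727502·0.62667182) = 46.449343
y = r_b·(sin φ − φ·cos φ) = 38.588405·(0.62667182 − 0.67727502·0.77928328) = 3.815727

x=46.449343 y=3.815727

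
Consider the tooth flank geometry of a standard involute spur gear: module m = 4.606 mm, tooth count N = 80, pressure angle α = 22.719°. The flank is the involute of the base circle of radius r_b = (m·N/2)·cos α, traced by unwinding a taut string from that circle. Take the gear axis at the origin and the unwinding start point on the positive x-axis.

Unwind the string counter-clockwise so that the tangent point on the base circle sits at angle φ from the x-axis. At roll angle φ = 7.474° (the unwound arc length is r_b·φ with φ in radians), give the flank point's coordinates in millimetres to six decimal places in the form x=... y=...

x=171.384588 y=0.125528

pitch radius r_p = m·N/2 = 4.606·80/2 = 184.240000
base radius r_b = r_p·cos α = 184.240000·cos 22.719° = 169.944831
roll angle φ = 7.474° = 0.13044591 rad
x = r_b·(cos φ + φ·sin φ) = 169.944831·(0.99150399 + 0.13044591·0.13007628) = 171.384588
y = r_b·(sin φ − φ·cos φ) = 169.944831·(0.13007628 − 0.13044591·0.99150399) = 0.125528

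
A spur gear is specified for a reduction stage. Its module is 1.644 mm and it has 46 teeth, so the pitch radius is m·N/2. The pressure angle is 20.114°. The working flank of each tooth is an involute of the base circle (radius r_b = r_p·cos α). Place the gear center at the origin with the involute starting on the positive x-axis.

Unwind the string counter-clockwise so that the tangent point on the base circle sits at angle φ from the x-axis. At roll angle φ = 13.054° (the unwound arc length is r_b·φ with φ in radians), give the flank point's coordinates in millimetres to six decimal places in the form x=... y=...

pitch radius r_p = m·N/2 = 1.644·46/2 = 37.812000
base radius r_b = r_p·cos α = 37.812000·cos 20.114° = 35.505856
roll angle φ = 13.054° = 0.22783528 rad
x = r_b·(cos φ + φ·sin φ) = 35.505856·(0.97415762 + 0.22783528·0.22586928) = 36.415466
y = r_b·(sin φ − φ·cos φ) = 35.505856·(0.22586928 − 0.22783528·0.97415762) = 0.139247

x=36.415466 y=0.139247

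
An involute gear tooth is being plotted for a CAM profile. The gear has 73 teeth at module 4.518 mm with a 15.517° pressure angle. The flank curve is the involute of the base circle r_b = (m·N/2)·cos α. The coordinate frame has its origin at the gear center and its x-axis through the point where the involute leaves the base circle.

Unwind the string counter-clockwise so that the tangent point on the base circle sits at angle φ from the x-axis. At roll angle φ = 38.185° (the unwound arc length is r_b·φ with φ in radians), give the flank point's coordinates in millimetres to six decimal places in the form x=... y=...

pitch radius r_p = m·N/2 = 4.518·73/2 = 164.907000
base radius r_b = r_p·cos α = 164.907000·cos 15.517° = 158.896324
roll angle φ = 38.185° = 0.66645397 rad
x = r_b·(cos φ + φ·sin φ) = 158.896324·(0.78601877 + 0.66645397·0.61820264) = 190.361351
y = r_b·(sin φ − φ·cos φ) = 158.896324·(0.61820264 − 0.66645397·0.78601877) = 14.993029

x=190.361351 y=14.993029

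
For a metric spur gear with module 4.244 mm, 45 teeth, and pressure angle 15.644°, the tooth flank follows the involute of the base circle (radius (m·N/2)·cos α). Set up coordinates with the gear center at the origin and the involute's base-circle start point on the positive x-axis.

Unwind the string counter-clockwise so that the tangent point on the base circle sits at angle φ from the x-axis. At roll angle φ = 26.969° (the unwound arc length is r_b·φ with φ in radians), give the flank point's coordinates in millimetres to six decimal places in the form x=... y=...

x=101.581691 y=3.126201

pitch radius r_p = m·N/2 = 4.244·45/2 = 95.490000
base radius r_b = r_p·cos α = 95.490000·cos 15.644° = 91.952646
roll angle φ = 26.969° = 0.47069785 rad
x = r_b·(cos φ + φ·sin φ) = 91.952646·(0.89125203 + 0.47069785·0.45350835) = 101.581691
y = r_b·(sin φ − φ·cos φ) = 91.952646·(0.45350835 − 0.47069785·0.89125203) = 3.126201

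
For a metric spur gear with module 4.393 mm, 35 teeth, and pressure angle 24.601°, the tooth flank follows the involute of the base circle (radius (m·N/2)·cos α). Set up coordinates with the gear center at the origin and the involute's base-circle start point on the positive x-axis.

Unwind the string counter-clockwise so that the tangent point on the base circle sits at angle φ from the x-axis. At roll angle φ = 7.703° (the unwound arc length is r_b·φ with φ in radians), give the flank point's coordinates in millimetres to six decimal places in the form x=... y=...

pitch radius r_p = m·N/2 = 4.393·35/2 = 76.877500
base radius r_b = r_p·cos α = 76.877500·cos 24.601° = 69.899240
roll angle φ = 7.703° = 0.13444271 rad
x = r_b·(cos φ + φ·sin φ) = 69.899240·(0.99097618 + 0.13444271·0.13403807) = 70.528098
y = r_b·(sin φ − φ·cos φ) = 69.899240·(0.13403807 − 0.13444271·0.99097618) = 0.056517

x=70.528098 y=0.056517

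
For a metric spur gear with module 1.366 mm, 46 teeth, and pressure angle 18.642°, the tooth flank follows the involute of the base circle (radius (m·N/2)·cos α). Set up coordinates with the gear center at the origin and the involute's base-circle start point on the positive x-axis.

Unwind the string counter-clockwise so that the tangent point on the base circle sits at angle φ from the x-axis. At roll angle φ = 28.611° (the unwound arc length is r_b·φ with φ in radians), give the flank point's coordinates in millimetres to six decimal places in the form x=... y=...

pitch radius r_p = m·N/2 = 1.366·46/2 = 31.418000
base radius r_b = r_p·cos α = 31.418000·cos 18.642° = 29.769634
roll angle φ = 28.611° = 0.49935615 rad
x = r_b·(cos φ + φ·sin φ) = 29.769634·(0.87789106 + 0.49935615·0.47886041) = 33.253067
y = r_b·(sin φ − φ·cos φ) = 29.769634·(0.47886041 − 0.49935615·0.87789106) = 1.205078

x=33.253067 y=1.205078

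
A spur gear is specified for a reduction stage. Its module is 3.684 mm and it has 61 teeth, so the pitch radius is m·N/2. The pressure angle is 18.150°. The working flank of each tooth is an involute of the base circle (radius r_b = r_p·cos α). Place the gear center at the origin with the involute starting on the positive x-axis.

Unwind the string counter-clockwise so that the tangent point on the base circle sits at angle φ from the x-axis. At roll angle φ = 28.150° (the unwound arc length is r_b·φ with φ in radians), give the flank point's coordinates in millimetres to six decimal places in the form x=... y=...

x=118.890592 y=4.119847

pitch radius r_p = m·N/2 = 3.684·61/2 = 112.362000
base radius r_b = r_p·cos α = 112.362000·cos 18.150° = 106.771345
roll angle φ = 28.150° = 0.49131018 rad
x = r_b·(cos φ + φ·sin φ) = 106.771345·(0.88171549 + 0.49131018·0.47178150) = 118.890592
y = r_b·(sin φ − φ·cos φ) = 106.771345·(0.47178150 − 0.49131018·0.88171549) = 4.119847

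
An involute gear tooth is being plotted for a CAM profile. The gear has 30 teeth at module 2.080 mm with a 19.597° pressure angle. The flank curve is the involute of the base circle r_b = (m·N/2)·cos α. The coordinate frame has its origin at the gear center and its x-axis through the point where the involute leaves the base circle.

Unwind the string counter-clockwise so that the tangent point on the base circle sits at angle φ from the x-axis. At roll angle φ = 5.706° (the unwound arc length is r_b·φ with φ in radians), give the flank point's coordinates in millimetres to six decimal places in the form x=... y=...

x=29.538136 y=0.009668

pitch radius r_p = m·N/2 = 2.080·30/2 = 31.200000
base radius r_b = r_p·cos α = 31.200000·cos 19.597° = 29.392740
roll angle φ = 5.706° = 0.09958849 rad
x = r_b·(cos φ + φ·sin φ) = 29.392740·(0.99504516 + 0.09958849·0.09942395) = 29.538136
y = r_b·(sin φ − φ·cos φ) = 29.392740·(0.09942395 − 0.09958849·0.99504516) = 0.009668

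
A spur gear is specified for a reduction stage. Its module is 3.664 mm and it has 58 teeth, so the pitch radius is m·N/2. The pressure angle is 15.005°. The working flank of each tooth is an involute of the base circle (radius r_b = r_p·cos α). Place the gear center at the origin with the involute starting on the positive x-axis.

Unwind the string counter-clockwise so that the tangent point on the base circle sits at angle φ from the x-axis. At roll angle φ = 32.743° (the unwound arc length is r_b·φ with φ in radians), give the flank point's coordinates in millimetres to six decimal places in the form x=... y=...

pitch radius r_p = m·N/2 = 3.664·58/2 = 106.256000
base radius r_b = r_p·cos α = 106.256000·cos 15.005° = 102.633014
roll angle φ = 32.743° = 0.57147316 rad
x = r_b·(cos φ + φ·sin φ) = 102.633014·(0.84110510 + 0.57147316·0.54087172) = 118.048366
y = r_b·(sin φ − φ·cos φ) = 102.633014·(0.54087172 − 0.57147316·0.84110510) = 6.178788

x=118.048366 y=6.178788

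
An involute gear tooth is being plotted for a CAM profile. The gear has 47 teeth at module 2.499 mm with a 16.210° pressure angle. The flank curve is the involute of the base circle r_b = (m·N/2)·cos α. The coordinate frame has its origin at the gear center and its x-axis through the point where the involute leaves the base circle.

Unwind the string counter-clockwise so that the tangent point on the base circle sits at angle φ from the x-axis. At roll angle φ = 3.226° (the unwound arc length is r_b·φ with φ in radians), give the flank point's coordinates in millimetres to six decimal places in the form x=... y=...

x=56.481142 y=0.003354

pitch radius r_p = m·N/2 = 2.499·47/2 = 58.726500
base radius r_b = r_p·cos α = 58.726500·cos 16.210° = 56.391827
roll angle φ = 3.226° = 0.05630432 rad
x = r_b·(cos φ + φ·sin φ) = 56.391827·(0.99841533 + 0.05630432·0.05627458) = 56.481142
y = r_b·(sin φ − φ·cos φ) = 56.391827·(0.05627458 − 0.05630432·0.99841533) = 0.003354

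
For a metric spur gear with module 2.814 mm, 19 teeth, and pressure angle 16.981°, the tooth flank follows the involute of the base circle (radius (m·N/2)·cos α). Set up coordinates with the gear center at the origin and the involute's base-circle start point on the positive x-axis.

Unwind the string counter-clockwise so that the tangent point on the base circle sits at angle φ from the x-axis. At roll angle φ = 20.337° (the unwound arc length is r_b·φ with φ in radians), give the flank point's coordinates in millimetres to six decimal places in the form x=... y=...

x=27.127706 y=0.376338

pitch radius r_p = m·N/2 = 2.814·19/2 = 26.733000
base radius r_b = r_p·cos α = 26.733000·cos 16.981° = 25.567486
roll angle φ = 20.337° = 0.35494761 rad
x = r_b·(cos φ + φ·sin φ) = 25.567486·(0.93766470 + 0.35494761·0.34754124) = 27.127706
y = r_b·(sin φ − φ·cos φ) = 25.567486·(0.34754124 − 0.35494761·0.93766470) = 0.376338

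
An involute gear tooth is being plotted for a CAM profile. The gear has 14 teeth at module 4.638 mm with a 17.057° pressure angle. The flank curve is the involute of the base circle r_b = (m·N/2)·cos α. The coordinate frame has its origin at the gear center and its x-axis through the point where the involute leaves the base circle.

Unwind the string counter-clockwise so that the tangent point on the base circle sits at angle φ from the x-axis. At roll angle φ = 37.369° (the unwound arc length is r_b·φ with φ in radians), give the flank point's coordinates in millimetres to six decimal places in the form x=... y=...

pitch radius r_p = m·N/2 = 4.638·14/2 = 32.466000
base radius r_b = r_p·cos α = 32.466000·cos 17.057° = 31.037932
roll angle φ = 37.369° = 0.65221209 rad
x = r_b·(cos φ + φ·sin φ) = 31.037932·(0.79474313 + 0.65221209·0.60694593) = 36.953780
y = r_b·(sin φ − φ·cos φ) = 31.037932·(0.60694593 − 0.65221209·0.79474313) = 2.750112

x=36.953780 y=2.750112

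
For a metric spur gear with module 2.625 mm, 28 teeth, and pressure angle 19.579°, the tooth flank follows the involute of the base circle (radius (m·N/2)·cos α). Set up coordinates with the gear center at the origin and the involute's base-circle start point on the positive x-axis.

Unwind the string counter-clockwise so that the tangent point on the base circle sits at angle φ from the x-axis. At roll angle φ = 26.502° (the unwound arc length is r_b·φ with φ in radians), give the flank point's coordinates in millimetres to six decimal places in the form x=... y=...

x=38.133372 y=1.117938

pitch radius r_p = m·N/2 = 2.625·28/2 = 36.750000
base radius r_b = r_p·cos α = 36.750000·cos 19.579° = 34.625127
roll angle φ = 26.502° = 0.46254716 rad
x = r_b·(cos φ + φ·sin φ) = 34.625127·(0.89491879 + 0.46254716·0.44622905) = 38.133372
y = r_b·(sin φ − φ·cos φ) = 34.625127·(0.44622905 − 0.46254716·0.89491879) = 1.117938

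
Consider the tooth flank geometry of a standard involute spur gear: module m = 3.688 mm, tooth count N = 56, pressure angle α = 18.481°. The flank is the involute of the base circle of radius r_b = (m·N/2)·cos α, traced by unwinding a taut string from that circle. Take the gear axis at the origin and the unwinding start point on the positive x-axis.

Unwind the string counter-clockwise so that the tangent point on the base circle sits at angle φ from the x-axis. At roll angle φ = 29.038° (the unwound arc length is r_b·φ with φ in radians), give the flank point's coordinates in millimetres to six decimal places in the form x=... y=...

pitch radius r_p = m·N/2 = 3.688·56/2 = 103.264000
base radius r_b = r_p·cos α = 103.264000·cos 18.481° = 97.938554
roll angle φ = 29.038° = 0.50680871 rad
x = r_b·(cos φ + φ·sin φ) = 97.938554·(0.87429798 + 0.50680871·0.48538958) = 109.720332
y = r_b·(sin φ − φ·cos φ) = 97.938554·(0.48538958 − 0.50680871·0.87429798) = 4.141602

x=109.720332 y=4.141602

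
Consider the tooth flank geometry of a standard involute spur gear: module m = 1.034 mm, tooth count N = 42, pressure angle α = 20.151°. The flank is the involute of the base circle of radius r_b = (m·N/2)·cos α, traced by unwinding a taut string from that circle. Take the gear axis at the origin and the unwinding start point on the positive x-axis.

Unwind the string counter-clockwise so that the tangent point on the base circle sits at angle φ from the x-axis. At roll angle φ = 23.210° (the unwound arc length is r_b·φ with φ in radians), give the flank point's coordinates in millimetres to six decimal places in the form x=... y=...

x=21.989411 y=0.444324

pitch radius r_p = m·N/2 = 1.034·42/2 = 21.714000
base radius r_b = r_p·cos α = 21.714000·cos 20.151° = 20.384842
roll angle φ = 23.210° = 0.40509092 rad
x = r_b·(cos φ + φ·sin φ) = 20.384842·(0.91906657 + 0.40509092·0.39410232) = 21.989411
y = r_b·(sin φ − φ·cos φ) = 20.384842·(0.39410232 − 0.40509092·0.91906657) = 0.444324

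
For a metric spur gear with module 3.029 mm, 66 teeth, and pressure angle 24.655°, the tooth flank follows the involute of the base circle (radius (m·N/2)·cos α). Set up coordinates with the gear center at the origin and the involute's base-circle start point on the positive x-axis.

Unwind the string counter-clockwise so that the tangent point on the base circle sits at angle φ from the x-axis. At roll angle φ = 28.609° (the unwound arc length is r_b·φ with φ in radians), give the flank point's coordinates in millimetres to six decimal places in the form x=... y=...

x=101.473125 y=3.676638

pitch radius r_p = m·N/2 = 3.029·66/2 = 99.957000
base radius r_b = r_p·cos α = 99.957000·cos 24.655° = 90.844529
roll angle φ = 28.609° = 0.49932125 rad
x = r_b·(cos φ + φ·sin φ) = 90.844529·(0.87790777 + 0.49932125·0.47882977) = 101.473125
y = r_b·(sin φ − φ·cos φ) = 90.844529·(0.47882977 − 0.49932125·0.87790777) = 3.676638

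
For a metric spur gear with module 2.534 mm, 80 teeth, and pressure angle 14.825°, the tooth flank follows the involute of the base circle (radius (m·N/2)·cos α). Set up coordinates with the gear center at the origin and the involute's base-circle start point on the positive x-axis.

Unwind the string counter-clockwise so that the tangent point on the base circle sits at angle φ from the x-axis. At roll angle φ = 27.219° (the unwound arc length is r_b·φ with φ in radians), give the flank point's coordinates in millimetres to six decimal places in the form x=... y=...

pitch radius r_p = m·N/2 = 2.534·80/2 = 101.360000
base radius r_b = r_p·cos α = 101.360000·cos 14.825° = 97.985912
roll angle φ = 27.219° = 0.47506117 rad
x = r_b·(cos φ + φ·sin φ) = 97.985912·(0.88926474 + 0.47506117·0.45739284) = 108.426734
y = r_b·(sin φ − φ·cos φ) = 97.985912·(0.45739284 − 0.47506117·0.88926474) = 3.423402

x=108.426734 y=3.423402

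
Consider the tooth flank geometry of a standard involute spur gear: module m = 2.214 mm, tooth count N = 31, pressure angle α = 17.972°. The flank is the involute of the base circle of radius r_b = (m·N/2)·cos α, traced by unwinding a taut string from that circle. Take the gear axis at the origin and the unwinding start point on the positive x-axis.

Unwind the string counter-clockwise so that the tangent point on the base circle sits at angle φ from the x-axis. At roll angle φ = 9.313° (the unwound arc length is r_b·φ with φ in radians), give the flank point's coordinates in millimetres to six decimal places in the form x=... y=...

pitch radius r_p = m·N/2 = 2.214·31/2 = 34.317000
base radius r_b = r_p·cos α = 34.317000·cos 17.972° = 32.642585
roll angle φ = 9.313° = 0.16254251 rad
x = r_b·(cos φ + φ·sin φ) = 32.642585·(0.98681902 + 0.16254251·0.16182773) = 33.070951
y = r_b·(sin φ − φ·cos φ) = 32.642585·(0.16182773 − 0.16254251·0.98681902) = 0.046603

x=33.070951 y=0.046603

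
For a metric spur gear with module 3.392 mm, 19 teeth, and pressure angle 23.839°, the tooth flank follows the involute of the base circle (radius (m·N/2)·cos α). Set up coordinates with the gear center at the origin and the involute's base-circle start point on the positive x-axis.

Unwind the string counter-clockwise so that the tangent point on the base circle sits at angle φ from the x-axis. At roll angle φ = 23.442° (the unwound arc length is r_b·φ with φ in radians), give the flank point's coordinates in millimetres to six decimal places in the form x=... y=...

x=31.839494 y=0.661696

pitch radius r_p = m·N/2 = 3.392·19/2 = 32.224000
base radius r_b = r_p·cos α = 32.224000·cos 23.839° = 29.474802
roll angle φ = 23.442° = 0.40914008 rad
x = r_b·(cos φ + φ·sin φ) = 29.474802·(0.91746325 + 0.40914008·0.39782053) = 31.839494
y = r_b·(sin φ − φ·cos φ) = 29.474802·(0.39782053 − 0.40914008·0.91746325) = 0.661696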